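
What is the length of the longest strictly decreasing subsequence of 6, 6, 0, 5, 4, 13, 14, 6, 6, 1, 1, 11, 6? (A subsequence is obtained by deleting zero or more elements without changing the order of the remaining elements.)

Scanning left to right, the best length ending at each element is: 6→1, 6→1, 0→2, 5→2, 4→3, 13→1, 14→1, 6→2, 6→2, 1→4, 1→4, 11→2, 6→3.
So the longest decreasing subsequence has length 4, e.g. 6, 5, 4, 1.

4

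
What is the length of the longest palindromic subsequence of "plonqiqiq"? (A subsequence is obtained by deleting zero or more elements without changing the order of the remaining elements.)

5

Using dp[i][j] = 2 + dp[i+1][j−1] if the ends match, else max(dp[i+1][j], dp[i][j−1]):
dp[1][9] = 5. A witness is qiqiq at positions 5,6,7,8,9.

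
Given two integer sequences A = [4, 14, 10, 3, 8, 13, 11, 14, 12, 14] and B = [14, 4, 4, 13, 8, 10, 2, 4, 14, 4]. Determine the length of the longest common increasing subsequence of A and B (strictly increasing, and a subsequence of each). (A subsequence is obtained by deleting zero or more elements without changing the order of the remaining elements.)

3

For each value that appears in both, track the longest common increasing run ending there.
The best achievable length is 3; one witness is 4, 13, 14 (A-positions 1,6,8, B-positions 2,4,9).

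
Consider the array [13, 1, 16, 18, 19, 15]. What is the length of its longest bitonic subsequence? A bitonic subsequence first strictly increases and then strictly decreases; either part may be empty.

One longest bitonic subsequence is 13, 16, 18, 19, 15 (positions 1,3,4,5,6): it rises to 19 then falls. Length 5 is optimal.

5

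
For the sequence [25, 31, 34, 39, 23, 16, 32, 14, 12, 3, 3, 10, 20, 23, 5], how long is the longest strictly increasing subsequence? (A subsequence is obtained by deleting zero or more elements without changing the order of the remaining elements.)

Scanning left to right, the best length ending at each element is: 25→1, 31→2, 34→3, 39→4, 23→1, 16→1, 32→3, 14→1, 12→1, 3→1, 3→1, 10→2, 20→3, 23→4, 5→2.
So the longest increasing subsequence has length 4, e.g. 25, 31, 34, 39.

4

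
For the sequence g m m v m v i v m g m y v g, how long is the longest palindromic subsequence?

9

Using dp[i][j] = 2 + dp[i+1][j−1] if the ends match, else max(dp[i+1][j], dp[i][j−1]):
dp[1][14] = 9. A witness is gvmvivmvg at positions 1,4,5,6,7,8,11,13,14.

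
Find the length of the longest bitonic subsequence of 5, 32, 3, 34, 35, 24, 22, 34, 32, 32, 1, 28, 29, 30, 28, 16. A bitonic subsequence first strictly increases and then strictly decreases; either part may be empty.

9

Let inc[i] be the LIS ending at i and dec[i] the longest strictly decreasing subsequence starting at i. inc = [1, 2, 1, 3, 4, 2, 2, 3, 3, 3, 1, 3, 4, 5, 3, 2], dec = [3, 4, 2, 5, 6, 3, 2, 5, 4, 4, 1, 2, 3, 3, 2, 1].
max_i inc[i]+dec[i]−1 = 9, with one witness 5, 32, 34, 35, 34, 32, 30, 28, 16.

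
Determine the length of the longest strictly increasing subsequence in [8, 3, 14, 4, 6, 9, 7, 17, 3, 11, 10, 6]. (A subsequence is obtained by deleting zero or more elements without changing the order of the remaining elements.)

5

Let dp[i] be the longest increasing subsequence ending at position i. Then dp = [1, 1, 2, 2, 3, 4, 4, 5, 1, 5, 5, 3].
The maximum is 5; one witness is 3, 4, 6, 9, 17 at positions 2,4,5,6,8.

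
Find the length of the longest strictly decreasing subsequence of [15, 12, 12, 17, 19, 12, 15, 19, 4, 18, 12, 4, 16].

Scanning left to right, the best length ending at each element is: 15→1, 12→2, 12→2, 17→1, 19→1, 12→2, 15→2, 19→1, 4→3, 18→2, 12→3, 4→4, 16→3.
So the longest decreasing subsequence has length 4, e.g. 17, 15, 12, 4.

4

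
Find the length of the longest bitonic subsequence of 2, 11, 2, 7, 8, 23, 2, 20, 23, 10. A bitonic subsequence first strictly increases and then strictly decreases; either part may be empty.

One longest bitonic subsequence is 2, 7, 8, 23, 20, 10 (positions 1,4,5,6,8,10): it rises to 23 then falls. Length 6 is optimal.

6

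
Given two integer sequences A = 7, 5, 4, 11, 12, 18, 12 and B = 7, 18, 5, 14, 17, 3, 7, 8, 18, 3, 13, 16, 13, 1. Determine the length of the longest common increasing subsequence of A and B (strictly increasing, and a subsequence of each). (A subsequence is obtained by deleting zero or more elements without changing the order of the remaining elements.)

A longest common strictly increasing subsequence is 7, 18 (length 2); it appears in order in both A and B, and no longer such subsequence exists.

2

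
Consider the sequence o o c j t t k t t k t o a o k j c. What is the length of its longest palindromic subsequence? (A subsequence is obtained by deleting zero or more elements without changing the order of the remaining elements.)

10

Using dp[i][j] = 2 + dp[i+1][j−1] if the ends match, else max(dp[i+1][j], dp[i][j−1]):
dp[1][17] = 10. A witness is cjtkttktjc at positions 3,4,6,7,8,9,10,11,16,17.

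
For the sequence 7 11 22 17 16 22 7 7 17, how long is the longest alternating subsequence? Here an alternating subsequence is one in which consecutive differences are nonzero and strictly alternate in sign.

A longest alternating subsequence is 7, 22, 17, 22, 7, 17 (positions 1,3,4,6,7,9); its 5 consecutive differences strictly alternate in sign, and length 6 is optimal.

6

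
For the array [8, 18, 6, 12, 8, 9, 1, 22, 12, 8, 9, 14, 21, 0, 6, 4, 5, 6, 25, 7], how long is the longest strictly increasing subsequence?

Scanning left to right, the best length ending at each element is: 8→1, 18→2, 6→1, 12→2, 8→2, 9→3, 1→1, 22→4, 12→4, 8→2, 9→3, 14→5, 21→6, 0→1, 6→2, 4→2, 5→3, 6→4, 25→7, 7→5.
So the longest increasing subsequence has length 7, e.g. 6, 8, 9, 12, 14, 21, 25.

7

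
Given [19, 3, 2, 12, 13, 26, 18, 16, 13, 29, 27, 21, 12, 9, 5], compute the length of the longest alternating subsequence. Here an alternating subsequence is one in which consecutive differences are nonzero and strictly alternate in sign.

A longest alternating subsequence is 19, 3, 26, 18, 29, 27 (positions 1,2,6,7,10,11); its 5 consecutive differences strictly alternate in sign, and length 6 is optimal.

6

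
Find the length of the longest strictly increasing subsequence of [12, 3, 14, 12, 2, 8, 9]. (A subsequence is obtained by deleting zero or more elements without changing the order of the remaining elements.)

3

Scanning left to right, the best length ending at each element is: 12→1, 3→1, 14→2, 12→2, 2→1, 8→2, 9→3.
So the longest increasing subsequence has length 3, e.g. 3, 8, 9.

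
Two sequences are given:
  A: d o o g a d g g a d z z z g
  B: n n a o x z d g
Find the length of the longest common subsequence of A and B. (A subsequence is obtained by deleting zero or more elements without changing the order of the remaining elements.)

Backtracking the LCS table gives one alignment: o (A2,B4) → d (A10,B7) → g (A14,B8).
So the longest common subsequence has length 3.

3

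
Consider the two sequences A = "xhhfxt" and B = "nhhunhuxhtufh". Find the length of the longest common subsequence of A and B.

A longest common subsequence is hhxt (length 4); the LCS DP confirms no longer common subsequence exists.

4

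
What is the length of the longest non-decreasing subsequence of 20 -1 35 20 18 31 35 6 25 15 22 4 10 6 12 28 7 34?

6

Scanning left to right, the best length ending at each element is: 20→1, -1→1, 35→2, 20→2, 18→2, 31→3, 35→4, 6→2, 25→3, 15→3, 22→4, 4→2, 10→3, 6→3, 12→4, 28→5, 7→4, 34→6.
So the longest non-decreasing subsequence has length 6, e.g. -1, 6, 15, 22, 28, 34.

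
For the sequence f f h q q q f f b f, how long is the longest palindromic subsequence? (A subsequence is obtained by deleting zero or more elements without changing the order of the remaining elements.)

Using dp[i][j] = 2 + dp[i+1][j−1] if the ends match, else max(dp[i+1][j], dp[i][j−1]):
dp[1][10] = 7. A witness is ffqqqff at positions 1,2,4,5,6,8,10.

7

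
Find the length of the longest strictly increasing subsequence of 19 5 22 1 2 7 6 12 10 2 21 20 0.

5

One longest increasing subsequence is 1, 2, 7, 12, 21 (positions 4,5,6,8,11), of length 5; no longer one exists.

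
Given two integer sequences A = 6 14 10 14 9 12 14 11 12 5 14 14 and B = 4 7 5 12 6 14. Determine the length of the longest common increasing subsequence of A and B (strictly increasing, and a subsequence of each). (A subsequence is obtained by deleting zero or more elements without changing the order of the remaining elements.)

For each value that appears in both, track the longest common increasing run ending there.
The best achievable length is 2; one witness is 6, 14 (A-positions 1,2, B-positions 5,6).

2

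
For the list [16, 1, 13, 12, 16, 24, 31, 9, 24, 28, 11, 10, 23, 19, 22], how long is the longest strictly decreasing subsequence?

5

One longest decreasing subsequence is 16, 13, 12, 11, 10 (positions 1,3,4,11,12), of length 5; no longer one exists.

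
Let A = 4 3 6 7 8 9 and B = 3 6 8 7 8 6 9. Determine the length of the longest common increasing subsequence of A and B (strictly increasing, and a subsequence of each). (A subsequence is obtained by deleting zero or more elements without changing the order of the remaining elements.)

5

A longest common strictly increasing subsequence is 3, 6, 7, 8, 9 (length 5); it appears in order in both A and B, and no longer such subsequence exists.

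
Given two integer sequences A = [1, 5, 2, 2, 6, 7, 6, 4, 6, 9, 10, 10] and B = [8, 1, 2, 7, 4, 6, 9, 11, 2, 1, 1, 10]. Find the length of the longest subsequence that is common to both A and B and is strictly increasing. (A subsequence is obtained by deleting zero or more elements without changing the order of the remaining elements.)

6

For each value that appears in both, track the longest common increasing run ending there.
The best achievable length is 6; one witness is 1, 2, 4, 6, 9, 10 (A-positions 1,3,8,9,10,11, B-positions 2,3,5,6,7,12).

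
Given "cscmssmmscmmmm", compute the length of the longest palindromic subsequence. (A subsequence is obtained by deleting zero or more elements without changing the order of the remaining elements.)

8

One longest palindromic subsequence is csmssmsc (positions 1,2,4,5,6,8,9,10); it reads the same forward and backward, and the interval DP gives dp[1][14] = 8.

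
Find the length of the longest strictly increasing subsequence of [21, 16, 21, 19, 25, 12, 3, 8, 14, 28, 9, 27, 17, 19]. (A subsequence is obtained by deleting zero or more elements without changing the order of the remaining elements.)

Let dp[i] be the longest increasing subsequence ending at position i. Then dp = [1, 1, 2, 2, 3, 1, 1, 2, 3, 4, 3, 4, 4, 5].
The maximum is 5; one witness is 3, 8, 14, 17, 19 at positions 7,8,9,13,14.

5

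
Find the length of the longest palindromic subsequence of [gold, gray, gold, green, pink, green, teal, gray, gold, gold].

7

Using dp[i][j] = 2 + dp[i+1][j−1] if the ends match, else max(dp[i+1][j], dp[i][j−1]):
dp[1][10] = 7. A witness is gold gold green pink green gold gold at positions 1,3,4,5,6,9,10.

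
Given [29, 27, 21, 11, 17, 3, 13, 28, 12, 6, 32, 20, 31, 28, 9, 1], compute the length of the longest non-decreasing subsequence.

4

One longest non-decreasing subsequence is 11, 17, 28, 32 (positions 4,5,8,11), of length 4; no longer one exists.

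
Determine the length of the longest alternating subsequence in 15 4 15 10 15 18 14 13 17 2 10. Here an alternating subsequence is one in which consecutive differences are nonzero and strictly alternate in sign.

9

A longest alternating subsequence is 15, 4, 15, 10, 15, 14, 17, 2, 10 (positions 1,2,3,4,5,7,9,10,11); its 8 consecutive differences strictly alternate in sign, and length 9 is optimal.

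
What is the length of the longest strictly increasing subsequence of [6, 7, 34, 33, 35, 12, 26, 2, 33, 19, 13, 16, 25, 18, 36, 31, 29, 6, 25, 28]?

Let dp[i] be the longest increasing subsequence ending at position i. Then dp = [1, 2, 3, 3, 4, 3, 4, 1, 5, 4, 4, 5, 6, 6, 7, 7, 7, 2, 7, 8].
The maximum is 8; one witness is 6, 7, 12, 13, 16, 18, 25, 28 at positions 1,2,6,11,12,14,19,20.

8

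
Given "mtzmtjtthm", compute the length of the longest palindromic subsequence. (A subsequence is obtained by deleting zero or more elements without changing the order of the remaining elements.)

7

Using dp[i][j] = 2 + dp[i+1][j−1] if the ends match, else max(dp[i+1][j], dp[i][j−1]):
dp[1][10] = 7. A witness is mttjttm at positions 1,2,5,6,7,8,10.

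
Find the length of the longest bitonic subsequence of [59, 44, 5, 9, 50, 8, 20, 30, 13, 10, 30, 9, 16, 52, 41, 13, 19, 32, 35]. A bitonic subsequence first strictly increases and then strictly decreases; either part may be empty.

7

Let inc[i] be the LIS ending at i and dec[i] the longest strictly decreasing subsequence starting at i. inc = [1, 1, 1, 2, 3, 2, 3, 4, 3, 3, 4, 3, 4, 5, 5, 4, 5, 6, 7], dec = [6, 5, 1, 2, 5, 1, 4, 4, 3, 2, 3, 1, 2, 3, 2, 1, 1, 1, 1].
max_i inc[i]+dec[i]−1 = 7, with one witness 5, 9, 50, 30, 13, 10, 9.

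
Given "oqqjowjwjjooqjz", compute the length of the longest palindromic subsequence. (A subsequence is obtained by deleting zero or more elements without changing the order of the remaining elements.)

7

One longest palindromic subsequence is jojjjoj (positions 4,5,7,9,10,12,14); it reads the same forward and backward, and the interval DP gives dp[1][15] = 7.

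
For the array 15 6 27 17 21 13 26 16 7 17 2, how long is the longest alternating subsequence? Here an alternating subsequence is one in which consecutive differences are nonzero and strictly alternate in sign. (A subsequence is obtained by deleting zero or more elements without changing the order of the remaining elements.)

10

A longest alternating subsequence is 15, 6, 27, 17, 21, 13, 26, 16, 17, 2 (positions 1,2,3,4,5,6,7,8,10,11); its 9 consecutive differences strictly alternate in sign, and length 10 is optimal.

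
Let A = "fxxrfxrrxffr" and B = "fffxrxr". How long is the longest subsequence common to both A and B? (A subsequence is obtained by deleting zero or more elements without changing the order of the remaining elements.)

6

Backtracking the LCS table gives one alignment: f (A1,B2) → f (A5,B3) → x (A6,B4) → r (A8,B5) → x (A9,B6) → r (A12,B7).
So the longest common subsequence has length 6.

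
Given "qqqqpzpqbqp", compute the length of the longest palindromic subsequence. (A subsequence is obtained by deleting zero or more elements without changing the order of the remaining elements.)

7

One longest palindromic subsequence is qqpzpqq (positions 3,4,5,6,7,8,10); it reads the same forward and backward, and the interval DP gives dp[1][11] = 7.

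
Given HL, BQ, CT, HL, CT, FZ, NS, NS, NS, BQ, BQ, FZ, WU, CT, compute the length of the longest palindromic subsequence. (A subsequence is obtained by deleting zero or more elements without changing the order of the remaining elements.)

Using dp[i][j] = 2 + dp[i+1][j−1] if the ends match, else max(dp[i+1][j], dp[i][j−1]):
dp[1][14] = 7. A witness is CT FZ NS NS NS FZ CT at positions 3,6,7,8,9,12,14.

7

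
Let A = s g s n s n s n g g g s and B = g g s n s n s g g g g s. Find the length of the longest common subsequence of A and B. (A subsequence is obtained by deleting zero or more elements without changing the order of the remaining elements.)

10

Backtracking the LCS table gives one alignment: g (A2,B2) → s (A3,B3) → n (A4,B4) → s (A5,B5) → n (A6,B6) → s (A7,B7) → g (A9,B9) → g (A10,B10) → g (A11,B11) → s (A12,B12).
So the longest common subsequence has length 10.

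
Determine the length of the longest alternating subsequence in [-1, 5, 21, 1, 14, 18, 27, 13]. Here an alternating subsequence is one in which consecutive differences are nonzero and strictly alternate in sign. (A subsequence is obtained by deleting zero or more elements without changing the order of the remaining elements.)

5

Track the best alternating length ending on an up-step vs a down-step at each position: up/down = 1/1, 2/1, 2/1, 2/3, 4/3, 4/3, 4/1, 4/5.
The maximum over both is 5; one such subsequence is -1, 5, 1, 14, 13.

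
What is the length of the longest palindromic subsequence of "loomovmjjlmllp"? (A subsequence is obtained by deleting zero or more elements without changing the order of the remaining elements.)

Using dp[i][j] = 2 + dp[i+1][j−1] if the ends match, else max(dp[i+1][j], dp[i][j−1]):
dp[1][14] = 6. A witness is lmjjml at positions 1,7,8,9,11,13.

6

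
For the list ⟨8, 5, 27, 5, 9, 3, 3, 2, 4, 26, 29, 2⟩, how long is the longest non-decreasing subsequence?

One longest non-decreasing subsequence is 5, 5, 9, 26, 29 (positions 2,4,5,10,11), of length 5; no longer one exists.

5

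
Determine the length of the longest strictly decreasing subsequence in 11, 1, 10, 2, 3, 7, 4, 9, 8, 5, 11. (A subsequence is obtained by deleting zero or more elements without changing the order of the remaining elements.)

5

Let dp[i] be the longest decreasing subsequence ending at position i. Then dp = [1, 2, 2, 3, 3, 3, 4, 3, 4, 5, 1].
The maximum is 5; one witness is 11, 10, 9, 8, 5 at positions 1,3,8,9,10.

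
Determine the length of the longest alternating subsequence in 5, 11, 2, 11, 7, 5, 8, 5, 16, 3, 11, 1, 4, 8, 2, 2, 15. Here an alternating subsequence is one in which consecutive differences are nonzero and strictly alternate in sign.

14

Track the best alternating length ending on an up-step vs a down-step at each position: up/down = 1/1, 2/1, 1/3, 4/1, 4/5, 4/5, 6/5, 4/7, 8/1, 4/9, 10/9, 1/11, 12/11, 12/11, 12/13, 12/13, 14/9.
The maximum over both is 14; one such subsequence is 5, 11, 2, 11, 7, 8, 5, 16, 3, 11, 1, 4, 2, 15.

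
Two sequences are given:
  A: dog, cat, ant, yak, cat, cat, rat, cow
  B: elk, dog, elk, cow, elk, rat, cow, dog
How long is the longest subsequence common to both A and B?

3

Backtracking the LCS table gives one alignment: dog (A1,B2) → rat (A7,B6) → cow (A8,B7).
So the longest common subsequence has length 3.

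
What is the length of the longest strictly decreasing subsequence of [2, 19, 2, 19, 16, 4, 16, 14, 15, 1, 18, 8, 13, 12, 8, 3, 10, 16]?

7

Scanning left to right, the best length ending at each element is: 2→1, 19→1, 2→2, 19→1, 16→2, 4→3, 16→2, 14→3, 15→3, 1→4, 18→2, 8→4, 13→4, 12→5, 8→6, 3→7, 10→6, 16→3.
So the longest decreasing subsequence has length 7, e.g. 19, 16, 14, 13, 12, 8, 3.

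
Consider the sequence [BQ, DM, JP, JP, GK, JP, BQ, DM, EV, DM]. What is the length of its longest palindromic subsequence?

5

One longest palindromic subsequence is DM JP GK JP DM (positions 2,4,5,6,10); it reads the same forward and backward, and the interval DP gives dp[1][10] = 5.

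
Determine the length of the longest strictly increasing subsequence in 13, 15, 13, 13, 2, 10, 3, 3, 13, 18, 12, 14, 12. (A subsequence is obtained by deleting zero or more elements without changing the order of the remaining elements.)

4

One longest increasing subsequence is 2, 10, 13, 18 (positions 5,6,9,10), of length 4; no longer one exists.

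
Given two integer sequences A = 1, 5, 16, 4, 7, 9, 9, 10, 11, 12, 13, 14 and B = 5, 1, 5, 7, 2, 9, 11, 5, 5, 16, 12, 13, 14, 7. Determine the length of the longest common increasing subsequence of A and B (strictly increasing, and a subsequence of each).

8

For each value that appears in both, track the longest common increasing run ending there.
The best achievable length is 8; one witness is 1, 5, 7, 9, 11, 12, 13, 14 (A-positions 1,2,5,6,9,10,11,12, B-positions 2,3,4,6,7,11,12,13).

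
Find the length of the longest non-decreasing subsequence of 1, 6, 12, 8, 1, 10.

4

Let dp[i] be the longest non-decreasing subsequence ending at position i. Then dp = [1, 2, 3, 3, 2, 4].
The maximum is 4; one witness is 1, 6, 8, 10 at positions 1,2,4,6.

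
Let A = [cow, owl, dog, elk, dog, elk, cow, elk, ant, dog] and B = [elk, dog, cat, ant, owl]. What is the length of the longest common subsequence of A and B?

3

Backtracking the LCS table gives one alignment: elk (A4,B1) → dog (A5,B2) → ant (A9,B4).
So the longest common subsequence has length 3.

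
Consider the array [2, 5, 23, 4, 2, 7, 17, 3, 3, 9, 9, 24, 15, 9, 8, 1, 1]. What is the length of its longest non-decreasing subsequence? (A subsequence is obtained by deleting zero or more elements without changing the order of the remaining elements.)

Let dp[i] be the longest non-decreasing subsequence ending at position i. Then dp = [1, 2, 3, 2, 2, 3, 4, 3, 4, 5, 6, 7, 7, 7, 5, 1, 2].
The maximum is 7; one witness is 2, 2, 3, 3, 9, 9, 24 at positions 1,5,8,9,10,11,12.

7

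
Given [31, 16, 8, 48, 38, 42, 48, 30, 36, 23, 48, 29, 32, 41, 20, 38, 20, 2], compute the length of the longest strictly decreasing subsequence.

Scanning left to right, the best length ending at each element is: 31→1, 16→2, 8→3, 48→1, 38→2, 42→2, 48→1, 30→3, 36→3, 23→4, 48→1, 29→4, 32→4, 41→3, 20→5, 38→4, 20→5, 2→6.
So the longest decreasing subsequence has length 6, e.g. 48, 38, 30, 23, 20, 2.

6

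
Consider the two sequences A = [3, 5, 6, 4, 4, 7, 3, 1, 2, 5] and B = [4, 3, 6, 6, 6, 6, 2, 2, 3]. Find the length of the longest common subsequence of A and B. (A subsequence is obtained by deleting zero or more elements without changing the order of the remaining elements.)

Backtracking the LCS table gives one alignment: 3 (A1,B2) → 6 (A3,B6) → 3 (A7,B9).
So the longest common subsequence has length 3.

3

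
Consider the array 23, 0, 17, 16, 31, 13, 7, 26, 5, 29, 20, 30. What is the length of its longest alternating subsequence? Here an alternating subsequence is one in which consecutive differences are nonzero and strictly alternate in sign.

Track the best alternating length ending on an up-step vs a down-step at each position: up/down = 1/1, 1/2, 3/2, 3/4, 5/1, 3/6, 3/6, 7/6, 3/8, 9/6, 9/10, 11/6.
The maximum over both is 11; one such subsequence is 23, 0, 17, 16, 31, 13, 26, 5, 29, 20, 30.

11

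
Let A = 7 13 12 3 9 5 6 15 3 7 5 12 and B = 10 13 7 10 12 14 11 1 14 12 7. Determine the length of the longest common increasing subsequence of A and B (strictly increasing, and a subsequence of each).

A longest common strictly increasing subsequence is 7, 12 (length 2); it appears in order in both A and B, and no longer such subsequence exists.

2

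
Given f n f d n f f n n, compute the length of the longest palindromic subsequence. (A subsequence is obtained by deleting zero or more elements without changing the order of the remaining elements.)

One longest palindromic subsequence is nnffnn (positions 2,5,6,7,8,9); it reads the same forward and backward, and the interval DP gives dp[1][9] = 6.

6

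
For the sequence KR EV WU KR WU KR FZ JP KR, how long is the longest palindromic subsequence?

5

Using dp[i][j] = 2 + dp[i+1][j−1] if the ends match, else max(dp[i+1][j], dp[i][j−1]):
dp[1][9] = 5. A witness is KR KR WU KR KR at positions 1,4,5,6,9.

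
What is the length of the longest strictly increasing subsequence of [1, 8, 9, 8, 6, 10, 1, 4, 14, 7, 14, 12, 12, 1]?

5

One longest increasing subsequence is 1, 8, 9, 10, 14 (positions 1,2,3,6,9), of length 5; no longer one exists.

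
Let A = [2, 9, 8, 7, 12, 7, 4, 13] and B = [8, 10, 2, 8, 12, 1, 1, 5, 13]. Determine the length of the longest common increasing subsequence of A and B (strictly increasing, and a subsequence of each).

For each value that appears in both, track the longest common increasing run ending there.
The best achievable length is 4; one witness is 2, 8, 12, 13 (A-positions 1,3,5,8, B-positions 3,4,5,9).

4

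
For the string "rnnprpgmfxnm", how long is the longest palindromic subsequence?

5

Using dp[i][j] = 2 + dp[i+1][j−1] if the ends match, else max(dp[i+1][j], dp[i][j−1]):
dp[1][12] = 5. A witness is nprpn at positions 3,4,5,6,11.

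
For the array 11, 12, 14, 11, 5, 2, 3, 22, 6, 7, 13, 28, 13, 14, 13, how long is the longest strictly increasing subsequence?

Let dp[i] be the longest increasing subsequence ending at position i. Then dp = [1, 2, 3, 1, 1, 1, 2, 4, 3, 4, 5, 6, 5, 6, 5].
The maximum is 6; one witness is 2, 3, 6, 7, 13, 28 at positions 6,7,9,10,11,12.

6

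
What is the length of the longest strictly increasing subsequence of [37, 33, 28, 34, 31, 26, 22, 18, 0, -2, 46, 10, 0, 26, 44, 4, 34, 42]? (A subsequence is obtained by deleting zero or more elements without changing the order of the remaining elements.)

5

Scanning left to right, the best length ending at each element is: 37→1, 33→1, 28→1, 34→2, 31→2, 26→1, 22→1, 18→1, 0→1, -2→1, 46→3, 10→2, 0→2, 26→3, 44→4, 4→3, 34→4, 42→5.
So the longest increasing subsequence has length 5, e.g. 0, 10, 26, 34, 42.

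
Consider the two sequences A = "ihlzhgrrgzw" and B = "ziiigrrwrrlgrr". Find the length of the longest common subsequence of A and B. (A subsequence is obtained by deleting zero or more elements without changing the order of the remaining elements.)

5

A longest common subsequence is ilgrr (length 5); the LCS DP confirms no longer common subsequence exists.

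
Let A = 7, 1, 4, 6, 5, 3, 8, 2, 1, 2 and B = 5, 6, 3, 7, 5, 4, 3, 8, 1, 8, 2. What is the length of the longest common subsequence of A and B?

6

Backtracking the LCS table gives one alignment: 7 (A1,B4) → 4 (A3,B6) → 3 (A6,B7) → 8 (A7,B8) → 1 (A9,B9) → 2 (A10,B11).
So the longest common subsequence has length 6.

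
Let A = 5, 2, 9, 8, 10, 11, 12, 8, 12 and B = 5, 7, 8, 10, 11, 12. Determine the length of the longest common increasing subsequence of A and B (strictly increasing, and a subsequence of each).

5

A longest common strictly increasing subsequence is 5, 8, 10, 11, 12 (length 5); it appears in order in both A and B, and no longer such subsequence exists.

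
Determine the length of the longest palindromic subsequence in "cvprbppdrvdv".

One longest palindromic subsequence is vrpprv (positions 2,4,6,7,9,12); it reads the same forward and backward, and the interval DP gives dp[1][12] = 6.

6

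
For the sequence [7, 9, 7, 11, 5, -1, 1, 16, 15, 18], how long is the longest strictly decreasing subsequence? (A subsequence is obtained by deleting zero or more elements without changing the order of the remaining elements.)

4

One longest decreasing subsequence is 9, 7, 5, -1 (positions 2,3,5,6), of length 4; no longer one exists.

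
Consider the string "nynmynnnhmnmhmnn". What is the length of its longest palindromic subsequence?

11

One longest palindromic subsequence is nnmhmnmhmnn (positions 1,3,4,9,10,11,12,13,14,15,16); it reads the same forward and backward, and the interval DP gives dp[1][16] = 11.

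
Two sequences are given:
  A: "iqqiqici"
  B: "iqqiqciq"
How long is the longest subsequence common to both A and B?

A longest common subsequence is iqqiqci (length 7); the LCS DP confirms no longer common subsequence exists.

7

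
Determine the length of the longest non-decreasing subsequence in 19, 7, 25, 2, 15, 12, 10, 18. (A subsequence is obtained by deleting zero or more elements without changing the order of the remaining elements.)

Let dp[i] be the longest non-decreasing subsequence ending at position i. Then dp = [1, 1, 2, 1, 2, 2, 2, 3].
The maximum is 3; one witness is 7, 15, 18 at positions 2,5,8.

3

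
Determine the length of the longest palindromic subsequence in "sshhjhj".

3

Using dp[i][j] = 2 + dp[i+1][j−1] if the ends match, else max(dp[i+1][j], dp[i][j−1]):
dp[1][7] = 3. A witness is jhj at positions 5,6,7.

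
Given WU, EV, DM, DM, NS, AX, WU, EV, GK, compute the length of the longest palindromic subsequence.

Using dp[i][j] = 2 + dp[i+1][j−1] if the ends match, else max(dp[i+1][j], dp[i][j−1]):
dp[1][9] = 4. A witness is EV DM DM EV at positions 2,3,4,8.

4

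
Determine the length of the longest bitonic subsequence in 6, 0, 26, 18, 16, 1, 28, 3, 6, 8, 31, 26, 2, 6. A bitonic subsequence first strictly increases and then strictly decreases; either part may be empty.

Let inc[i] be the LIS ending at i and dec[i] the longest strictly decreasing subsequence starting at i. inc = [1, 1, 2, 2, 2, 2, 3, 3, 4, 5, 6, 6, 3, 4], dec = [3, 1, 5, 4, 3, 1, 3, 2, 2, 2, 3, 2, 1, 1].
max_i inc[i]+dec[i]−1 = 8, with one witness 0, 1, 3, 6, 8, 31, 26, 6.

8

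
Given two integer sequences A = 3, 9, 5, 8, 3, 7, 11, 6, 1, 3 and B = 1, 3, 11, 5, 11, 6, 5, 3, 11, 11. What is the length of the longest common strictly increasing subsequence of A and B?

3

A longest common strictly increasing subsequence is 3, 5, 11 (length 3); it appears in order in both A and B, and no longer such subsequence exists.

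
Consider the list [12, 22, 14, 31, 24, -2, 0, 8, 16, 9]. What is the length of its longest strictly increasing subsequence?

4

Let dp[i] be the longest increasing subsequence ending at position i. Then dp = [1, 2, 2, 3, 3, 1, 2, 3, 4, 4].
The maximum is 4; one witness is -2, 0, 8, 16 at positions 6,7,8,9.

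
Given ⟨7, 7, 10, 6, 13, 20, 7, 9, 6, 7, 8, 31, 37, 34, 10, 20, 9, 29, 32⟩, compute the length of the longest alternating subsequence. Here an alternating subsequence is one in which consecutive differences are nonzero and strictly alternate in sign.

12

A longest alternating subsequence is 7, 10, 6, 13, 7, 9, 6, 31, 10, 20, 9, 29 (positions 1,3,4,5,7,8,9,12,15,16,17,18); its 11 consecutive differences strictly alternate in sign, and length 12 is optimal.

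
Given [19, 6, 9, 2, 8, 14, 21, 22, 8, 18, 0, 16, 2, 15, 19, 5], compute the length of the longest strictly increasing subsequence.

Let dp[i] be the longest increasing subsequence ending at position i. Then dp = [1, 1, 2, 1, 2, 3, 4, 5, 2, 4, 1, 4, 2, 4, 5, 3].
The maximum is 5; one witness is 6, 9, 14, 21, 22 at positions 2,3,6,7,8.

5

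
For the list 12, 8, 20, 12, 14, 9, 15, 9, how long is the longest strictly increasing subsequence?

Scanning left to right, the best length ending at each element is: 12→1, 8→1, 20→2, 12→2, 14→3, 9→2, 15→4, 9→2.
So the longest increasing subsequence has length 4, e.g. 8, 12, 14, 15.

4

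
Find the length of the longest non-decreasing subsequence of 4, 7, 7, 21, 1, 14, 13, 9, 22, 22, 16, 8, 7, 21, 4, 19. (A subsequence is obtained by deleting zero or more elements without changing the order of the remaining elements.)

6

Let dp[i] be the longest non-decreasing subsequence ending at position i. Then dp = [1, 2, 3, 4, 1, 4, 4, 4, 5, 6, 5, 4, 4, 6, 2, 6].
The maximum is 6; one witness is 4, 7, 7, 21, 22, 22 at positions 1,2,3,4,9,10.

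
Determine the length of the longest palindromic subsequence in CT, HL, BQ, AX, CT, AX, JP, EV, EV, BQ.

One longest palindromic subsequence is BQ AX CT AX BQ (positions 3,4,5,6,10); it reads the same forward and backward, and the interval DP gives dp[1][10] = 5.

5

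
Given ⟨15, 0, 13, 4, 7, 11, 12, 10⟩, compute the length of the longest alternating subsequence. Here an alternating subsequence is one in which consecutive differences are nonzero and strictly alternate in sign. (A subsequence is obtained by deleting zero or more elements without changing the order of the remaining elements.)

Track the best alternating length ending on an up-step vs a down-step at each position: up/down = 1/1, 1/2, 3/2, 3/4, 5/4, 5/4, 5/4, 5/6.
The maximum over both is 6; one such subsequence is 15, 0, 13, 4, 11, 10.

6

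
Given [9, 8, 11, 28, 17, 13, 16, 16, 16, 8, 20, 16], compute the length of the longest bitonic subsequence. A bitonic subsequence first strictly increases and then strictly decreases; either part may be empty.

Let inc[i] be the LIS ending at i and dec[i] the longest strictly decreasing subsequence starting at i. inc = [1, 1, 2, 3, 3, 3, 4, 4, 4, 1, 5, 4], dec = [2, 1, 2, 4, 3, 2, 2, 2, 2, 1, 2, 1].
max_i inc[i]+dec[i]−1 = 6, with one witness 9, 11, 28, 17, 16, 8.

6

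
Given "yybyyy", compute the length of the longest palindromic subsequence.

5

Using dp[i][j] = 2 + dp[i+1][j−1] if the ends match, else max(dp[i+1][j], dp[i][j−1]):
dp[1][6] = 5. A witness is yyyyy at positions 1,2,4,5,6.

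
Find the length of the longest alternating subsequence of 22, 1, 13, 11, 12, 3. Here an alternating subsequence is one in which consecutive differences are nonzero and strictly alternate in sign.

A longest alternating subsequence is 22, 1, 13, 11, 12, 3 (positions 1,2,3,4,5,6); its 5 consecutive differences strictly alternate in sign, and length 6 is optimal.

6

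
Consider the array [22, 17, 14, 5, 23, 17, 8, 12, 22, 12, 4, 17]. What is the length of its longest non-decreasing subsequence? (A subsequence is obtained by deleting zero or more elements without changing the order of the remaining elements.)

5

Scanning left to right, the best length ending at each element is: 22→1, 17→1, 14→1, 5→1, 23→2, 17→2, 8→2, 12→3, 22→4, 12→4, 4→1, 17→5.
So the longest non-decreasing subsequence has length 5, e.g. 5, 8, 12, 12, 17.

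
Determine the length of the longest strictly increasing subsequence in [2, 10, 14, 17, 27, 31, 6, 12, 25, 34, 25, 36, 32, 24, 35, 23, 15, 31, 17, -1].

Let dp[i] be the longest increasing subsequence ending at position i. Then dp = [1, 2, 3, 4, 5, 6, 2, 3, 5, 7, 5, 8, 7, 5, 8, 5, 4, 6, 5, 1].
The maximum is 8; one witness is 2, 10, 14, 17, 27, 31, 34, 36 at positions 1,2,3,4,5,6,10,12.

8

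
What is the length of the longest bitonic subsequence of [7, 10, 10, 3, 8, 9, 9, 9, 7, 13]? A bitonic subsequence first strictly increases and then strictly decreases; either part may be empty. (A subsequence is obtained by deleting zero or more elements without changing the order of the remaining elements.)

Let inc[i] be the LIS ending at i and dec[i] the longest strictly decreasing subsequence starting at i. inc = [1, 2, 2, 1, 2, 3, 3, 3, 2, 4], dec = [2, 3, 3, 1, 2, 2, 2, 2, 1, 1].
max_i inc[i]+dec[i]−1 = 4, with one witness 7, 10, 9, 7.

4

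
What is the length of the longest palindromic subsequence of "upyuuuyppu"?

9

One longest palindromic subsequence is upyuuuypu (positions 1,2,3,4,5,6,7,9,10); it reads the same forward and backward, and the interval DP gives dp[1][10] = 9.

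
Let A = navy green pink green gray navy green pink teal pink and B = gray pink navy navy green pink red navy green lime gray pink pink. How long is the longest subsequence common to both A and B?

7

A longest common subsequence is navy, green, pink, green, gray, pink, pink (length 7); the LCS DP confirms no longer common subsequence exists.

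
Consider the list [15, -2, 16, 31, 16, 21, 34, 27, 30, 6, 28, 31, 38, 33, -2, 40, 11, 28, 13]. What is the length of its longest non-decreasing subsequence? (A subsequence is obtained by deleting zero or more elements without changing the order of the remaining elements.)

9

Let dp[i] be the longest non-decreasing subsequence ending at position i. Then dp = [1, 1, 2, 3, 3, 4, 5, 5, 6, 2, 6, 7, 8, 8, 2, 9, 3, 7, 4].
The maximum is 9; one witness is 15, 16, 16, 21, 27, 30, 31, 38, 40 at positions 1,3,5,6,8,9,12,13,16.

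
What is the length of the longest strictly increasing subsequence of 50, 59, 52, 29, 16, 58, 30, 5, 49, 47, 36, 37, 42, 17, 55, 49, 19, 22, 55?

Scanning left to right, the best length ending at each element is: 50→1, 59→2, 52→2, 29→1, 16→1, 58→3, 30→2, 5→1, 49→3, 47→3, 36→3, 37→4, 42→5, 17→2, 55→6, 49→6, 19→3, 22→4, 55→7.
So the longest increasing subsequence has length 7, e.g. 29, 30, 36, 37, 42, 49, 55.

7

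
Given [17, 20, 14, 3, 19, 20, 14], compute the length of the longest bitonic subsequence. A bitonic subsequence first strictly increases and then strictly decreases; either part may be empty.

4

Let inc[i] be the LIS ending at i and dec[i] the longest strictly decreasing subsequence starting at i. inc = [1, 2, 1, 1, 2, 3, 2], dec = [3, 3, 2, 1, 2, 2, 1].
max_i inc[i]+dec[i]−1 = 4, with one witness 17, 20, 19, 14.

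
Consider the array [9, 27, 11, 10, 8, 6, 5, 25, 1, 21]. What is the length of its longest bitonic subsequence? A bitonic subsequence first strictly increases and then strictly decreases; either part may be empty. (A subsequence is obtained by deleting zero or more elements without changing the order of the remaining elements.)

8

Let inc[i] be the LIS ending at i and dec[i] the longest strictly decreasing subsequence starting at i. inc = [1, 2, 2, 2, 1, 1, 1, 3, 1, 3], dec = [5, 7, 6, 5, 4, 3, 2, 2, 1, 1].
max_i inc[i]+dec[i]−1 = 8, with one witness 9, 27, 11, 10, 8, 6, 5, 1.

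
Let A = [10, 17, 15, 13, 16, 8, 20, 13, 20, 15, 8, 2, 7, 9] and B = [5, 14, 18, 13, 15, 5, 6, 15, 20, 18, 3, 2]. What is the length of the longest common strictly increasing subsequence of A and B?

A longest common strictly increasing subsequence is 13, 15 (length 2); it appears in order in both A and B, and no longer such subsequence exists.

2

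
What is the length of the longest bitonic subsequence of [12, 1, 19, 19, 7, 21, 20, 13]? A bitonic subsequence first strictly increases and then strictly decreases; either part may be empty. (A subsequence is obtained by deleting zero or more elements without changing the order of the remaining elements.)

One longest bitonic subsequence is 12, 19, 21, 20, 13 (positions 1,3,6,7,8): it rises to 21 then falls. Length 5 is optimal.

5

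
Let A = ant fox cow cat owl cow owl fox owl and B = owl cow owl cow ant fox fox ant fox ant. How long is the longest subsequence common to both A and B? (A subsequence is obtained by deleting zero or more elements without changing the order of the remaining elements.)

4

A longest common subsequence is cow, owl, cow, fox (length 4); the LCS DP confirms no longer common subsequence exists.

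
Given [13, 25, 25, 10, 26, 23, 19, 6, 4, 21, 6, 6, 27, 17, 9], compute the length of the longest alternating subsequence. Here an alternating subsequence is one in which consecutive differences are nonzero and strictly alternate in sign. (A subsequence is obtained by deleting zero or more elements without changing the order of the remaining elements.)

9

A longest alternating subsequence is 13, 25, 10, 26, 19, 21, 6, 27, 17 (positions 1,2,4,5,7,10,11,13,14); its 8 consecutive differences strictly alternate in sign, and length 9 is optimal.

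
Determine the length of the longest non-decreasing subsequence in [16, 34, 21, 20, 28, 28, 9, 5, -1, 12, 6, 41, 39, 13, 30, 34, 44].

7

Let dp[i] be the longest non-decreasing subsequence ending at position i. Then dp = [1, 2, 2, 2, 3, 4, 1, 1, 1, 2, 2, 5, 5, 3, 5, 6, 7].
The maximum is 7; one witness is 16, 21, 28, 28, 30, 34, 44 at positions 1,3,5,6,15,16,17.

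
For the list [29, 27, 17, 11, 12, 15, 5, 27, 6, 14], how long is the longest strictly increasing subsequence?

One longest increasing subsequence is 11, 12, 15, 27 (positions 4,5,6,8), of length 4; no longer one exists.

4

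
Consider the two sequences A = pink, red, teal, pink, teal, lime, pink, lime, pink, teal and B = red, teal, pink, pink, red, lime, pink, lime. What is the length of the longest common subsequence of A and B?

A longest common subsequence is red, teal, pink, lime, pink, lime (length 6); the LCS DP confirms no longer common subsequence exists.

6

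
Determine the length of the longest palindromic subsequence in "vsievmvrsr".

5

One longest palindromic subsequence is svmvs (positions 2,5,6,7,9); it reads the same forward and backward, and the interval DP gives dp[1][10] = 5.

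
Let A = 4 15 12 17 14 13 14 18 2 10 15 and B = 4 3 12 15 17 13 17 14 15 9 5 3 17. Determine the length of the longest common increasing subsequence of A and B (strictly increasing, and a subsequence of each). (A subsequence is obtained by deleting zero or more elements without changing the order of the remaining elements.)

A longest common strictly increasing subsequence is 4, 12, 13, 14, 15 (length 5); it appears in order in both A and B, and no longer such subsequence exists.

5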